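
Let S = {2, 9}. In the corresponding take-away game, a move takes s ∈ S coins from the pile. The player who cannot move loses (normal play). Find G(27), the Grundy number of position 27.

G(0) = 0
G(1) = mex{} = 0
G(2) = mex{0} = 1
G(3) = mex{0} = 1
G(4) = mex{1} = 0
G(5) = mex{1} = 0
G(6) = mex{0} = 1
G(7) = mex{0} = 1
G(8) = mex{1} = 0
G(9) = mex{1,0} = 2
G(10) = mex{0,0} = 1
G(11) = mex{2,1} = 0
G(12) = mex{1,1} = 0
G(13) = mex{0,0} = 1
G(14) = mex{0,0} = 1
G(15) = mex{1,1} = 0
G(16) = mex{1,1} = 0
G(17) = mex{0,0} = 1
G(18) = mex{0,2} = 1
G(19) = mex{1,1} = 0
G(20) = mex{1,0} = 2
G(21) = mex{0,0} = 1
G(22) = mex{2,1} = 0
G(23) = mex{1,1} = 0
G(24) = mex{0,0} = 1
G(25) = mex{0,0} = 1
G(26) = mex{1,1} = 0
G(27) = mex{1,1} = 0

0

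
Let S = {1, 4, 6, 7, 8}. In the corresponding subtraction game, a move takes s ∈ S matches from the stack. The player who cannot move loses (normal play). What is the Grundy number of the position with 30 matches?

0

G(0) = 0
G(1) = mex{0} = 1
G(2) = mex{1} = 0
G(3) = mex{0} = 1
G(4) = mex{1,0} = 2
G(5) = mex{2,1} = 0
G(6) = mex{0,0,0} = 1
G(7) = mex{1,1,1,0} = 2
G(8) = mex{2,2,0,1,0} = 3
G(9) = mex{3,0,1,0,1} = 2
G(10) = mex{2,1,2,1,0} = 3
G(11) = mex{3,2,0,2,1} = 4
G(12) = mex{4,3,1,0,2} = 5
G(13) = mex{5,2,2,1,0} = 3
G(14) = mex{3,3,3,2,1} = 0
G(15) = mex{0,4,2,3,2} = 1
G(16) = mex{1,5,3,2,3} = 0
G(17) = mex{0,3,4,3,2} = 1
G(18) = mex{1,0,5,4,3} = 2
G(19) = mex{2,1,3,5,4} = 0
G(20) = mex{0,0,0,3,5} = 1
G(21) = mex{1,1,1,0,3} = 2
G(22) = mex{2,2,0,1,0} = 3
G(23) = mex{3,0,1,0,1} = 2
G(24) = mex{2,1,2,1,0} = 3
G(25) = mex{3,2,0,2,1} = 4
G(26) = mex{4,3,1,0,2} = 5
G(27) = mex{5,2,2,1,0} = 3
G(28) = mex{3,3,3,2,1} = 0
G(29) = mex{0,4,2,3,2} = 1
G(30) = mex{1,5,3,2,3} = 0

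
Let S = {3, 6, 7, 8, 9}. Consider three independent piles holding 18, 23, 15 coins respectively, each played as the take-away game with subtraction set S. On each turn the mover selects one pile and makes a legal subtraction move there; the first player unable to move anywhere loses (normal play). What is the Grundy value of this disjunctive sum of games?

All piles use S = {3, 6, 7, 8, 9}:
G(0) = 0
G(1) = mex{} = 0
G(2) = mex{} = 0
G(3) = mex{0} = 1
G(4) = mex{0} = 1
G(5) = mex{0} = 1
G(6) = mex{1,0} = 2
G(7) = mex{1,0,0} = 2
G(8) = mex{1,0,0,0} = 2
G(9) = mex{2,1,0,0,0} = 3
G(10) = mex{2,1,1,0,0} = 3
G(11) = mex{2,1,1,1,0} = 3
G(12) = mex{3,2,1,1,1} = 0
G(13) = mex{3,2,2,1,1} = 0
G(14) = mex{3,2,2,2,1} = 0
G(15) = mex{0,3,2,2,2} = 1
G(16) = mex{0,3,3,2,2} = 1
G(17) = mex{0,3,3,3,2} = 1
G(18) = mex{1,0,3,3,3} = 2
G(19) = mex{1,0,0,3,3} = 2
G(20) = mex{1,0,0,0,3} = 2
G(21) = mex{2,1,0,0,0} = 3
G(22) = mex{2,1,1,0,0} = 3
G(23) = mex{2,1,1,1,0} = 3
Pile A: G(18) = 2.
Pile B: G(23) = 3.
Pile C: G(15) = 1.
Combined Grundy value = 2 ⊕ 3 ⊕ 1 = 0.

0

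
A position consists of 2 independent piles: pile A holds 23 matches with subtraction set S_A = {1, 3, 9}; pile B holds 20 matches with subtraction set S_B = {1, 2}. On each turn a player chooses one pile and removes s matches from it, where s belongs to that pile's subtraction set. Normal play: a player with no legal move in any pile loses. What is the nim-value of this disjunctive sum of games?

Pile A, S = {1, 3, 9}:
G(0) = 0
G(1) = mex{0} = 1
G(2) = mex{1} = 0
G(3) = mex{0,0} = 1
G(4) = mex{1,1} = 0
G(5) = mex{0,0} = 1
G(6) = mex{1,1} = 0
G(7) = mex{0,0} = 1
G(8) = mex{1,1} = 0
G(9) = mex{0,0,0} = 1
G(10) = mex{1,1,1} = 0
G(11) = mex{0,0,0} = 1
G(12) = mex{1,1,1} = 0
G(13) = mex{0,0,0} = 1
G(14) = mex{1,1,1} = 0
G(15) = mex{0,0,0} = 1
G(16) = mex{1,1,1} = 0
G(17) = mex{0,0,0} = 1
G(18) = mex{1,1,1} = 0
G(19) = mex{0,0,0} = 1
G(20) = mex{1,1,1} = 0
G(21) = mex{0,0,0} = 1
G(22) = mex{1,1,1} = 0
G(23) = mex{0,0,0} = 1
G_A(23) = 1.
Pile B, S = {1, 2}:
n :  0  1  2  3  4  5  6  7  8  9 10 11 12 13 14 15 16 17 18 19 20
G :  0  1  2  0  1  2  0  1  2  0  1  2  0  1  2  0  1  2  0  1  2
G_B(20) = 2.
Combined Grundy value = 1 ⊕ 2 = 3.

3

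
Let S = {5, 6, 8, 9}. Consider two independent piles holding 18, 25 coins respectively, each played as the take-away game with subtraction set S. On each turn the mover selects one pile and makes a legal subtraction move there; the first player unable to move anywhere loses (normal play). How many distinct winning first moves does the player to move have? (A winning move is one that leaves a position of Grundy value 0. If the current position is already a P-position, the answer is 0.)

All piles use S = {5, 6, 8, 9}:
n :  0  1  2  3  4  5  6  7  8  9 10 11 12 13 14 15 16 17 18 19 20 21 22 23 24 25
G :  0  0  0  0  0  1  1  1  1  1  2  2  2  2  0  0  0  0  0  1  1  1  1  1  2  2
Pile A: G(18) = 0.
Pile B: G(25) = 2.
Combined Grundy value = 0 ⊕ 2 = 2.
A winning move leaves total XOR = 0, i.e. changes one component's Grundy value g to g ⊕ X where X is the current total.
Pile A: need g' = 0⊕2 = 2. Options: 18−5→G=2, 18−6→G=2, 18−8→G=2, 18−9→G=1. Hits: 3.
Pile B: need g' = 2⊕2 = 0. Options: 25−5→G=1, 25−6→G=1, 25−8→G=0, 25−9→G=0. Hits: 2.

5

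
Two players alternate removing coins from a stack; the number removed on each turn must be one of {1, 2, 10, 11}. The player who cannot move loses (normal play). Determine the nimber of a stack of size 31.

1

G(0) = 0
G(1) = mex{0} = 1
G(2) = mex{1,0} = 2
G(3) = mex{2,1} = 0
G(4) = mex{0,2} = 1
G(5) = mex{1,0} = 2
G(6) = mex{2,1} = 0
G(7) = mex{0,2} = 1
G(8) = mex{1,0} = 2
G(9) = mex{2,1} = 0
G(10) = mex{0,2,0} = 1
G(11) = mex{1,0,1,0} = 2
G(12) = mex{2,1,2,1} = 0
G(13) = mex{0,2,0,2} = 1
G(14) = mex{1,0,1,0} = 2
G(15) = mex{2,1,2,1} = 0
G(16) = mex{0,2,0,2} = 1
G(17) = mex{1,0,1,0} = 2
G(18) = mex{2,1,2,1} = 0
G(19) = mex{0,2,0,2} = 1
G(20) = mex{1,0,1,0} = 2
G(21) = mex{2,1,2,1} = 0
G(22) = mex{0,2,0,2} = 1
G(23) = mex{1,0,1,0} = 2
G(24) = mex{2,1,2,1} = 0
G(25) = mex{0,2,0,2} = 1
G(26) = mex{1,0,1,0} = 2
G(27) = mex{2,1,2,1} = 0
G(28) = mex{0,2,0,2} = 1
G(29) = mex{1,0,1,0} = 2
G(30) = mex{2,1,2,1} = 0
G(31) = mex{0,2,0,2} = 1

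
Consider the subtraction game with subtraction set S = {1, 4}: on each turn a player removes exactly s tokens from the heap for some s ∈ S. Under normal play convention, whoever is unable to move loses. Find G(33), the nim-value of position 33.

n :  0  1  2  3  4  5  6  7  8  9 10 11 12 13 14 15 16 17 18 19 20 21 22 23 24 25 26 27 28 29 30 31 32 33
G :  0  1  0  1  2  0  1  0  1  2  0  1  0  1  2  0  1  0  1  2  0  1  0  1  2  0  1  0  1  2  0  1  0  1

1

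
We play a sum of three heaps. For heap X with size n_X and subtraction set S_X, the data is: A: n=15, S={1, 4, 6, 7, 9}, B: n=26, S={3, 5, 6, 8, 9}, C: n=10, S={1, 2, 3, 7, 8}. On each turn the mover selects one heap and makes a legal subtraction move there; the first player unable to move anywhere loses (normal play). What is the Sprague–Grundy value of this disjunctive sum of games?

Heap A, S = {1, 4, 6, 7, 9}:
G(0) = 0
G(1) = mex{0} = 1
G(2) = mex{1} = 0
G(3) = mex{0} = 1
G(4) = mex{1,0} = 2
G(5) = mex{2,1} = 0
G(6) = mex{0,0,0} = 1
G(7) = mex{1,1,1,0} = 2
G(8) = mex{2,2,0,1} = 3
G(9) = mex{3,0,1,0,0} = 2
G(10) = mex{2,1,2,1,1} = 0
G(11) = mex{0,2,0,2,0} = 1
G(12) = mex{1,3,1,0,1} = 2
G(13) = mex{2,2,2,1,2} = 0
G(14) = mex{0,0,3,2,0} = 1
G(15) = mex{1,1,2,3,1} = 0
G_A(15) = 0.
Heap B, S = {3, 5, 6, 8, 9}:
G(0) = 0
G(1) = mex{} = 0
G(2) = mex{} = 0
G(3) = mex{0} = 1
G(4) = mex{0} = 1
G(5) = mex{0,0} = 1
G(6) = mex{1,0,0} = 2
G(7) = mex{1,0,0} = 2
G(8) = mex{1,1,0,0} = 2
G(9) = mex{2,1,1,0,0} = 3
G(10) = mex{2,1,1,0,0} = 3
G(11) = mex{2,2,1,1,0} = 3
G(12) = mex{3,2,2,1,1} = 0
G(13) = mex{3,2,2,1,1} = 0
G(14) = mex{3,3,2,2,1} = 0
G(15) = mex{0,3,3,2,2} = 1
G(16) = mex{0,3,3,2,2} = 1
G(17) = mex{0,0,3,3,2} = 1
G(18) = mex{1,0,0,3,3} = 2
G(19) = mex{1,0,0,3,3} = 2
G(20) = mex{1,1,0,0,3} = 2
G(21) = mex{2,1,1,0,0} = 3
G(22) = mex{2,1,1,0,0} = 3
G(23) = mex{2,2,1,1,0} = 3
G(24) = mex{3,2,2,1,1} = 0
G(25) = mex{3,2,2,1,1} = 0
G(26) = mex{3,3,2,2,1} = 0
G_B(26) = 0.
Heap C, S = {1, 2, 3, 7, 8}:
G(0) = 0
G(1) = mex{0} = 1
G(2) = mex{1,0} = 2
G(3) = mex{2,1,0} = 3
G(4) = mex{3,2,1} = 0
G(5) = mex{0,3,2} = 1
G(6) = mex{1,0,3} = 2
G(7) = mex{2,1,0,0} = 3
G(8) = mex{3,2,1,1,0} = 4
G(9) = mex{4,3,2,2,1} = 0
G(10) = mex{0,4,3,3,2} = 1
G_C(10) = 1.
Combined Grundy value = 0 ⊕ 0 ⊕ 1 = 1.

1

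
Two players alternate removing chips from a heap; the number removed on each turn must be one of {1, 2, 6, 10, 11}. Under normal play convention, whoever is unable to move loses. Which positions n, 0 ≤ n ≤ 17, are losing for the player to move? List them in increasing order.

n :  0  1  2  3  4  5  6  7  8  9 10 11 12 13 14 15 16 17
G :  0  1  2  0  1  2  3  0  1  2  3  4  0  1  2  0  1  2
P-positions are exactly the n with G(n) = 0.

0, 3, 7, 12, 15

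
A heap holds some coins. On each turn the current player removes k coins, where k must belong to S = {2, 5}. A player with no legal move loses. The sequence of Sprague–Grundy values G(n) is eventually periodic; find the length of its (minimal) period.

7

G(0) = 0
G(1) = mex{} = 0
G(2) = mex{0} = 1
G(3) = mex{0} = 1
G(4) = mex{1} = 0
G(5) = mex{1,0} = 2
G(6) = mex{0,0} = 1
G(7) = mex{2,1} = 0
G(8) = mex{1,1} = 0
G(9) = mex{0,0} = 1
G(10) = mex{0,2} = 1
G(11) = mex{1,1} = 0
G(12) = mex{1,0} = 2
G(13) = mex{0,0} = 1
G(14) = mex{2,1} = 0
G(15) = mex{1,1} = 0
G(n+7) = G(n) holds for n = 0,…,4 (a full window of length max(S) = 5), so the sequence is purely periodic with period 7.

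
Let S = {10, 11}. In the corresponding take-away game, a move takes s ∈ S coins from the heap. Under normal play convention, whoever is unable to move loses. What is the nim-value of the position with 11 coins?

1

G(0) = 0
G(1) = mex{} = 0
G(2) = mex{} = 0
G(3) = mex{} = 0
G(4) = mex{} = 0
G(5) = mex{} = 0
G(6) = mex{} = 0
G(7) = mex{} = 0
G(8) = mex{} = 0
G(9) = mex{} = 0
G(10) = mex{0} = 1
G(11) = mex{0,0} = 1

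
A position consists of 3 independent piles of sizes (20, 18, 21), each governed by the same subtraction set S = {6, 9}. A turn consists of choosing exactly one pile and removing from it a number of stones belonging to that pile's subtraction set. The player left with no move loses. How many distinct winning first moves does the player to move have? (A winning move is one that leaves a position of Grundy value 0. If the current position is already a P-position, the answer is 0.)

3

All piles use S = {6, 9}:
n :  0  1  2  3  4  5  6  7  8  9 10 11 12 13 14 15 16 17 18 19 20 21
G :  0  0  0  0  0  0  1  1  1  1  1  1  2  2  2  0  0  0  0  0  0  1
Pile A: G(20) = 0.
Pile B: G(18) = 0.
Pile C: G(21) = 1.
Combined Grundy value = 0 ⊕ 0 ⊕ 1 = 1.
A winning move leaves total XOR = 0, i.e. changes one component's Grundy value g to g ⊕ X where X is the current total.
Pile A: need g' = 0⊕1 = 1. Options: 20−6→G=2, 20−9→G=1. Hits: 1.
Pile B: need g' = 0⊕1 = 1. Options: 18−6→G=2, 18−9→G=1. Hits: 1.
Pile C: need g' = 1⊕1 = 0. Options: 21−6→G=0, 21−9→G=2. Hits: 1.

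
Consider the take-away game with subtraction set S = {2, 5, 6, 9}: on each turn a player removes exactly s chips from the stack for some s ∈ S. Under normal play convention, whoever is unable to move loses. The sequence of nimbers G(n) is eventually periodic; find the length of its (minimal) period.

G(0) = 0
G(1) = mex{} = 0
G(2) = mex{0} = 1
G(3) = mex{0} = 1
G(4) = mex{1} = 0
G(5) = mex{1,0} = 2
G(6) = mex{0,0,0} = 1
G(7) = mex{2,1,0} = 3
G(8) = mex{1,1,1} = 0
G(9) = mex{3,0,1,0} = 2
G(10) = mex{0,2,0,0} = 1
G(11) = mex{2,1,2,1} = 0
G(12) = mex{1,3,1,1} = 0
G(13) = mex{0,0,3,0} = 1
G(14) = mex{0,2,0,2} = 1
G(15) = mex{1,1,2,1} = 0
G(16) = mex{1,0,1,3} = 2
G(17) = mex{0,0,0,0} = 1
G(18) = mex{2,1,0,2} = 3
G(19) = mex{1,1,1,1} = 0
G(20) = mex{3,0,1,0} = 2
G(21) = mex{0,2,0,0} = 1
G(22) = mex{2,1,2,1} = 0
G(23) = mex{1,3,1,1} = 0
G(n+11) = G(n) holds for n = 0,…,8 (a full window of length max(S) = 9), so the sequence is purely periodic with period 11.

11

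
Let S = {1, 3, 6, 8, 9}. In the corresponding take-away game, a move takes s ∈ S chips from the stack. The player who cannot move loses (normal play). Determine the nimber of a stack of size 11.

3

G(0) = 0
G(1) = mex{0} = 1
G(2) = mex{1} = 0
G(3) = mex{0,0} = 1
G(4) = mex{1,1} = 0
G(5) = mex{0,0} = 1
G(6) = mex{1,1,0} = 2
G(7) = mex{2,0,1} = 3
G(8) = mex{3,1,0,0} = 2
G(9) = mex{2,2,1,1,0} = 3
G(10) = mex{3,3,0,0,1} = 2
G(11) = mex{2,2,1,1,0} = 3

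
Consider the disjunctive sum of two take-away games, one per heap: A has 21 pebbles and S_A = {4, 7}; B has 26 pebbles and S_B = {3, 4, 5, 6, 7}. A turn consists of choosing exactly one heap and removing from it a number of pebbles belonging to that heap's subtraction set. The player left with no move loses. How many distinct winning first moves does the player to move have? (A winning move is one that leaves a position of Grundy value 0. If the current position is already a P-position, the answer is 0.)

0

Heap A, S = {4, 7}:
G(0) = 0
G(1) = mex{} = 0
G(2) = mex{} = 0
G(3) = mex{} = 0
G(4) = mex{0} = 1
G(5) = mex{0} = 1
G(6) = mex{0} = 1
G(7) = mex{0,0} = 1
G(8) = mex{1,0} = 2
G(9) = mex{1,0} = 2
G(10) = mex{1,0} = 2
G(11) = mex{1,1} = 0
G(12) = mex{2,1} = 0
G(13) = mex{2,1} = 0
G(14) = mex{2,1} = 0
G(15) = mex{0,2} = 1
G(16) = mex{0,2} = 1
G(17) = mex{0,2} = 1
G(18) = mex{0,0} = 1
G(19) = mex{1,0} = 2
G(20) = mex{1,0} = 2
G(21) = mex{1,0} = 2
G_A(21) = 2.
Heap B, S = {3, 4, 5, 6, 7}:
G(0) = 0
G(1) = mex{} = 0
G(2) = mex{} = 0
G(3) = mex{0} = 1
G(4) = mex{0,0} = 1
G(5) = mex{0,0,0} = 1
G(6) = mex{1,0,0,0} = 2
G(7) = mex{1,1,0,0,0} = 2
G(8) = mex{1,1,1,0,0} = 2
G(9) = mex{2,1,1,1,0} = 3
G(10) = mex{2,2,1,1,1} = 0
G(11) = mex{2,2,2,1,1} = 0
G(12) = mex{3,2,2,2,1} = 0
G(13) = mex{0,3,2,2,2} = 1
G(14) = mex{0,0,3,2,2} = 1
G(15) = mex{0,0,0,3,2} = 1
G(16) = mex{1,0,0,0,3} = 2
G(17) = mex{1,1,0,0,0} = 2
G(18) = mex{1,1,1,0,0} = 2
G(19) = mex{2,1,1,1,0} = 3
G(20) = mex{2,2,1,1,1} = 0
G(21) = mex{2,2,2,1,1} = 0
G(22) = mex{3,2,2,2,1} = 0
G(23) = mex{0,3,2,2,2} = 1
G(24) = mex{0,0,3,2,2} = 1
G(25) = mex{0,0,0,3,2} = 1
G(26) = mex{1,0,0,0,3} = 2
G_B(26) = 2.
Combined Grundy value = 2 ⊕ 2 = 0.
A winning move leaves total XOR = 0, i.e. changes one component's Grundy value g to g ⊕ X where X is the current total.
Heap A: target g' = 2⊕0 = 2, but every legal move changes the Grundy value (mex property), so 0 moves.
Heap B: target g' = 2⊕0 = 2, but every legal move changes the Grundy value (mex property), so 0 moves.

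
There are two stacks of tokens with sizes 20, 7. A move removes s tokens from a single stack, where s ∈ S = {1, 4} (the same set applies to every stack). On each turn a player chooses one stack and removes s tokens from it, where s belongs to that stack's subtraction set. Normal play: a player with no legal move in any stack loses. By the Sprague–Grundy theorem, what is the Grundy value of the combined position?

All stacks use S = {1, 4}:
G(0) = 0
G(1) = mex{0} = 1
G(2) = mex{1} = 0
G(3) = mex{0} = 1
G(4) = mex{1,0} = 2
G(5) = mex{2,1} = 0
G(6) = mex{0,0} = 1
G(7) = mex{1,1} = 0
G(8) = mex{0,2} = 1
G(9) = mex{1,0} = 2
G(10) = mex{2,1} = 0
G(11) = mex{0,0} = 1
G(12) = mex{1,1} = 0
G(13) = mex{0,2} = 1
G(14) = mex{1,0} = 2
G(15) = mex{2,1} = 0
G(16) = mex{0,0} = 1
G(17) = mex{1,1} = 0
G(18) = mex{0,2} = 1
G(19) = mex{1,0} = 2
G(20) = mex{2,1} = 0
Stack A: G(20) = 0.
Stack B: G(7) = 0.
Combined Grundy value = 0 ⊕ 0 = 0.

0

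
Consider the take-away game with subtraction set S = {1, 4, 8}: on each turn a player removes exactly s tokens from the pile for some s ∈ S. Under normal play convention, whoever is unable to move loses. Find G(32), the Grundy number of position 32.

n :  0  1  2  3  4  5  6  7  8  9 10 11 12 13 14 15 16 17 18 19 20 21 22 23 24 25 26 27 28 29 30 31 32
G :  0  1  0  1  2  0  1  0  1  2  3  2  0  1  0  1  2  0  1  0  1  2  3  2  0  1  0  1  2  0  1  0  1

1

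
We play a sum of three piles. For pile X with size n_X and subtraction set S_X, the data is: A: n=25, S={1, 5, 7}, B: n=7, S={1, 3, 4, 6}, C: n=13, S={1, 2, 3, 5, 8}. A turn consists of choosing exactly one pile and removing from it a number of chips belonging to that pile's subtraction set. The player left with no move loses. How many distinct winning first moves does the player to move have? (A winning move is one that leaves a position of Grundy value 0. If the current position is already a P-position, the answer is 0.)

Pile A, S = {1, 5, 7}:
G(0) = 0
G(1) = mex{0} = 1
G(2) = mex{1} = 0
G(3) = mex{0} = 1
G(4) = mex{1} = 0
G(5) = mex{0,0} = 1
G(6) = mex{1,1} = 0
G(7) = mex{0,0,0} = 1
G(8) = mex{1,1,1} = 0
G(9) = mex{0,0,0} = 1
G(10) = mex{1,1,1} = 0
G(11) = mex{0,0,0} = 1
G(12) = mex{1,1,1} = 0
G(13) = mex{0,0,0} = 1
G(14) = mex{1,1,1} = 0
G(15) = mex{0,0,0} = 1
G(16) = mex{1,1,1} = 0
G(17) = mex{0,0,0} = 1
G(18) = mex{1,1,1} = 0
G(19) = mex{0,0,0} = 1
G(20) = mex{1,1,1} = 0
G(21) = mex{0,0,0} = 1
G(22) = mex{1,1,1} = 0
G(23) = mex{0,0,0} = 1
G(24) = mex{1,1,1} = 0
G(25) = mex{0,0,0} = 1
G_A(25) = 1.
Pile B, S = {1, 3, 4, 6}:
G(0) = 0
G(1) = mex{0} = 1
G(2) = mex{1} = 0
G(3) = mex{0,0} = 1
G(4) = mex{1,1,0} = 2
G(5) = mex{2,0,1} = 3
G(6) = mex{3,1,0,0} = 2
G(7) = mex{2,2,1,1} = 0
G_B(7) = 0.
Pile C, S = {1, 2, 3, 5, 8}:
n :  0  1  2  3  4  5  6  7  8  9 10 11 12 13
G :  0  1  2  3  0  1  2  3  4  5  0  1  2  3
G_C(13) = 3.
Combined Grundy value = 1 ⊕ 0 ⊕ 3 = 2.
A winning move leaves total XOR = 0, i.e. changes one component's Grundy value g to g ⊕ X where X is the current total.
Pile A: need g' = 1⊕2 = 3. Options: 25−1→G=0, 25−5→G=0, 25−7→G=0. Hits: 0.
Pile B: need g' = 0⊕2 = 2. Options: 7−1→G=2, 7−3→G=2, 7−4→G=1, 7−6→G=1. Hits: 2.
Pile C: need g' = 3⊕2 = 1. Options: 13−1→G=2, 13−2→G=1, 13−3→G=0, 13−5→G=4, 13−8→G=1. Hits: 2.

4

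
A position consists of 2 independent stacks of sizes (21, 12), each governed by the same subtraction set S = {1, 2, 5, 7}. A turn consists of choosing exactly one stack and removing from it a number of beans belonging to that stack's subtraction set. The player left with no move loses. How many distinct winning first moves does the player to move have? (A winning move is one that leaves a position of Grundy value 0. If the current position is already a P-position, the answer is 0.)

All stacks use S = {1, 2, 5, 7}:
G(0) = 0
G(1) = mex{0} = 1
G(2) = mex{1,0} = 2
G(3) = mex{2,1} = 0
G(4) = mex{0,2} = 1
G(5) = mex{1,0,0} = 2
G(6) = mex{2,1,1} = 0
G(7) = mex{0,2,2,0} = 1
G(8) = mex{1,0,0,1} = 2
G(9) = mex{2,1,1,2} = 0
G(10) = mex{0,2,2,0} = 1
G(11) = mex{1,0,0,1} = 2
G(12) = mex{2,1,1,2} = 0
G(13) = mex{0,2,2,0} = 1
G(14) = mex{1,0,0,1} = 2
G(15) = mex{2,1,1,2} = 0
G(16) = mex{0,2,2,0} = 1
G(17) = mex{1,0,0,1} = 2
G(18) = mex{2,1,1,2} = 0
G(19) = mex{0,2,2,0} = 1
G(20) = mex{1,0,0,1} = 2
G(21) = mex{2,1,1,2} = 0
Stack A: G(21) = 0.
Stack B: G(12) = 0.
Combined Grundy value = 0 ⊕ 0 = 0.
A winning move leaves total XOR = 0, i.e. changes one component's Grundy value g to g ⊕ X where X is the current total.
Stack A: target g' = 0⊕0 = 0, but every legal move changes the Grundy value (mex property), so 0 moves.
Stack B: target g' = 0⊕0 = 0, but every legal move changes the Grundy value (mex property), so 0 moves.

0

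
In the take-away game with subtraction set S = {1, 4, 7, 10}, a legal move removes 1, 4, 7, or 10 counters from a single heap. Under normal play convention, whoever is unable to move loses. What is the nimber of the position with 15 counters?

2

n :  0  1  2  3  4  5  6  7  8  9 10 11 12 13 14 15
G :  0  1  0  1  2  0  1  2  0  1  2  0  1  0  1  2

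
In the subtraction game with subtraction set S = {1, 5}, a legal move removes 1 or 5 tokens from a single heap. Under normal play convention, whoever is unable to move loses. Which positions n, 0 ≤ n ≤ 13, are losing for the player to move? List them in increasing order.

0, 2, 4, 6, 8, 10, 12

G(0) = 0
G(1) = mex{0} = 1
G(2) = mex{1} = 0
G(3) = mex{0} = 1
G(4) = mex{1} = 0
G(5) = mex{0,0} = 1
G(6) = mex{1,1} = 0
G(7) = mex{0,0} = 1
G(8) = mex{1,1} = 0
G(9) = mex{0,0} = 1
G(10) = mex{1,1} = 0
G(11) = mex{0,0} = 1
G(12) = mex{1,1} = 0
G(13) = mex{0,0} = 1
P-positions are exactly the n with G(n) = 0.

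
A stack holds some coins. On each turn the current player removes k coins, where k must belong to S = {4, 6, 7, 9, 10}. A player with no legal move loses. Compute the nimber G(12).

3

n :  0  1  2  3  4  5  6  7  8  9 10 11 12
G :  0  0  0  0  1  1  1  1  2  2  2  2  3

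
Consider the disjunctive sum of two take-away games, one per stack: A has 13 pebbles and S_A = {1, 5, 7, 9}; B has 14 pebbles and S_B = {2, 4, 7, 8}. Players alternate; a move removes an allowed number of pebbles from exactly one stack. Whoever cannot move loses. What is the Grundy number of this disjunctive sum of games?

Stack A, S = {1, 5, 7, 9}:
G(0) = 0
G(1) = mex{0} = 1
G(2) = mex{1} = 0
G(3) = mex{0} = 1
G(4) = mex{1} = 0
G(5) = mex{0,0} = 1
G(6) = mex{1,1} = 0
G(7) = mex{0,0,0} = 1
G(8) = mex{1,1,1} = 0
G(9) = mex{0,0,0,0} = 1
G(10) = mex{1,1,1,1} = 0
G(11) = mex{0,0,0,0} = 1
G(12) = mex{1,1,1,1} = 0
G(13) = mex{0,0,0,0} = 1
G_A(13) = 1.
Stack B, S = {2, 4, 7, 8}:
G(0) = 0
G(1) = mex{} = 0
G(2) = mex{0} = 1
G(3) = mex{0} = 1
G(4) = mex{1,0} = 2
G(5) = mex{1,0} = 2
G(6) = mex{2,1} = 0
G(7) = mex{2,1,0} = 3
G(8) = mex{0,2,0,0} = 1
G(9) = mex{3,2,1,0} = 4
G(10) = mex{1,0,1,1} = 2
G(11) = mex{4,3,2,1} = 0
G(12) = mex{2,1,2,2} = 0
G(13) = mex{0,4,0,2} = 1
G(14) = mex{0,2,3,0} = 1
G_B(14) = 1.
Combined Grundy value = 1 ⊕ 1 = 0.

0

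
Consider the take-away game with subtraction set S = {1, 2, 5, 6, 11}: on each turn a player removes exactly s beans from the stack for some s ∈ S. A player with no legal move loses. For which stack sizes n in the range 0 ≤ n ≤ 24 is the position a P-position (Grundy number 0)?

0, 3, 7, 10, 17, 20, 24

G(0) = 0
G(1) = mex{0} = 1
G(2) = mex{1,0} = 2
G(3) = mex{2,1} = 0
G(4) = mex{0,2} = 1
G(5) = mex{1,0,0} = 2
G(6) = mex{2,1,1,0} = 3
G(7) = mex{3,2,2,1} = 0
G(8) = mex{0,3,0,2} = 1
G(9) = mex{1,0,1,0} = 2
G(10) = mex{2,1,2,1} = 0
G(11) = mex{0,2,3,2,0} = 1
G(12) = mex{1,0,0,3,1} = 2
G(13) = mex{2,1,1,0,2} = 3
G(14) = mex{3,2,2,1,0} = 4
G(15) = mex{4,3,0,2,1} = 5
G(16) = mex{5,4,1,0,2} = 3
G(17) = mex{3,5,2,1,3} = 0
G(18) = mex{0,3,3,2,0} = 1
G(19) = mex{1,0,4,3,1} = 2
G(20) = mex{2,1,5,4,2} = 0
G(21) = mex{0,2,3,5,0} = 1
G(22) = mex{1,0,0,3,1} = 2
G(23) = mex{2,1,1,0,2} = 3
G(24) = mex{3,2,2,1,3} = 0
P-positions are exactly the n with G(n) = 0.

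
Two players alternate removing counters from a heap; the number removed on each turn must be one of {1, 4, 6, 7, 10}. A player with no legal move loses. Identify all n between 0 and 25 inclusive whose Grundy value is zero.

0, 2, 5, 13, 16, 18, 21

G(0) = 0
G(1) = mex{0} = 1
G(2) = mex{1} = 0
G(3) = mex{0} = 1
G(4) = mex{1,0} = 2
G(5) = mex{2,1} = 0
G(6) = mex{0,0,0} = 1
G(7) = mex{1,1,1,0} = 2
G(8) = mex{2,2,0,1} = 3
G(9) = mex{3,0,1,0} = 2
G(10) = mex{2,1,2,1,0} = 3
G(11) = mex{3,2,0,2,1} = 4
G(12) = mex{4,3,1,0,0} = 2
G(13) = mex{2,2,2,1,1} = 0
G(14) = mex{0,3,3,2,2} = 1
G(15) = mex{1,4,2,3,0} = 5
G(16) = mex{5,2,3,2,1} = 0
G(17) = mex{0,0,4,3,2} = 1
G(18) = mex{1,1,2,4,3} = 0
G(19) = mex{0,5,0,2,2} = 1
G(20) = mex{1,0,1,0,3} = 2
G(21) = mex{2,1,5,1,4} = 0
G(22) = mex{0,0,0,5,2} = 1
G(23) = mex{1,1,1,0,0} = 2
G(24) = mex{2,2,0,1,1} = 3
G(25) = mex{3,0,1,0,5} = 2
P-positions are exactly the n with G(n) = 0.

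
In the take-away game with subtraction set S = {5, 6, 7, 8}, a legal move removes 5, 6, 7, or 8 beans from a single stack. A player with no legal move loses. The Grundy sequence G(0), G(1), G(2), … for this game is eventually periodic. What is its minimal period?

13

G(0) = 0
G(1) = mex{} = 0
G(2) = mex{} = 0
G(3) = mex{} = 0
G(4) = mex{} = 0
G(5) = mex{0} = 1
G(6) = mex{0,0} = 1
G(7) = mex{0,0,0} = 1
G(8) = mex{0,0,0,0} = 1
G(9) = mex{0,0,0,0} = 1
G(10) = mex{1,0,0,0} = 2
G(11) = mex{1,1,0,0} = 2
G(12) = mex{1,1,1,0} = 2
G(13) = mex{1,1,1,1} = 0
G(14) = mex{1,1,1,1} = 0
G(15) = mex{2,1,1,1} = 0
G(16) = mex{2,2,1,1} = 0
G(17) = mex{2,2,2,1} = 0
G(18) = mex{0,2,2,2} = 1
G(19) = mex{0,0,2,2} = 1
G(20) = mex{0,0,0,2} = 1
G(21) = mex{0,0,0,0} = 1
G(22) = mex{0,0,0,0} = 1
G(23) = mex{1,0,0,0} = 2
G(24) = mex{1,1,0,0} = 2
G(25) = mex{1,1,1,0} = 2
G(26) = mex{1,1,1,1} = 0
G(27) = mex{1,1,1,1} = 0
G(n+13) = G(n) holds for n = 0,…,7 (a full window of length max(S) = 8), so the sequence is purely periodic with period 13.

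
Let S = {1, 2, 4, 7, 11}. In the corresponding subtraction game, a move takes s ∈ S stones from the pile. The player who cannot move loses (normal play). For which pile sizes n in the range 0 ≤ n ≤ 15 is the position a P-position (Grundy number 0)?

n :  0  1  2  3  4  5  6  7  8  9 10 11 12 13 14 15
G :  0  1  2  0  1  2  0  1  2  0  1  2  0  1  2  0
P-positions are exactly the n with G(n) = 0.

0, 3, 6, 9, 12, 15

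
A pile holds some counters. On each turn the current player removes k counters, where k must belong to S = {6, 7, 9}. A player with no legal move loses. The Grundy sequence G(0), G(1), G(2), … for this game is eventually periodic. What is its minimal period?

G(0) = 0
G(1) = mex{} = 0
G(2) = mex{} = 0
G(3) = mex{} = 0
G(4) = mex{} = 0
G(5) = mex{} = 0
G(6) = mex{0} = 1
G(7) = mex{0,0} = 1
G(8) = mex{0,0} = 1
G(9) = mex{0,0,0} = 1
G(10) = mex{0,0,0} = 1
G(11) = mex{0,0,0} = 1
G(12) = mex{1,0,0} = 2
G(13) = mex{1,1,0} = 2
G(14) = mex{1,1,0} = 2
G(15) = mex{1,1,1} = 0
G(16) = mex{1,1,1} = 0
G(17) = mex{1,1,1} = 0
G(18) = mex{2,1,1} = 0
G(19) = mex{2,2,1} = 0
G(20) = mex{2,2,1} = 0
G(21) = mex{0,2,2} = 1
G(22) = mex{0,0,2} = 1
G(23) = mex{0,0,2} = 1
G(24) = mex{0,0,0} = 1
G(25) = mex{0,0,0} = 1
G(26) = mex{0,0,0} = 1
G(27) = mex{1,0,0} = 2
G(28) = mex{1,1,0} = 2
G(29) = mex{1,1,0} = 2
G(30) = mex{1,1,1} = 0
G(31) = mex{1,1,1} = 0
G(n+15) = G(n) holds for n = 0,…,8 (a full window of length max(S) = 9), so the sequence is purely periodic with period 15.

15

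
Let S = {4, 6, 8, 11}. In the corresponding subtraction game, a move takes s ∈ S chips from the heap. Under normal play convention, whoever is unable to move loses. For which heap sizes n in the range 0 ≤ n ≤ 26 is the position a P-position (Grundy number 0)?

G(0) = 0
G(1) = mex{} = 0
G(2) = mex{} = 0
G(3) = mex{} = 0
G(4) = mex{0} = 1
G(5) = mex{0} = 1
G(6) = mex{0,0} = 1
G(7) = mex{0,0} = 1
G(8) = mex{1,0,0} = 2
G(9) = mex{1,0,0} = 2
G(10) = mex{1,1,0} = 2
G(11) = mex{1,1,0,0} = 2
G(12) = mex{2,1,1,0} = 3
G(13) = mex{2,1,1,0} = 3
G(14) = mex{2,2,1,0} = 3
G(15) = mex{2,2,1,1} = 0
G(16) = mex{3,2,2,1} = 0
G(17) = mex{3,2,2,1} = 0
G(18) = mex{3,3,2,1} = 0
G(19) = mex{0,3,2,2} = 1
G(20) = mex{0,3,3,2} = 1
G(21) = mex{0,0,3,2} = 1
G(22) = mex{0,0,3,2} = 1
G(23) = mex{1,0,0,3} = 2
G(24) = mex{1,0,0,3} = 2
G(25) = mex{1,1,0,3} = 2
G(26) = mex{1,1,0,0} = 2
P-positions are exactly the n with G(n) = 0.

0, 1, 2, 3, 15, 16, 17, 18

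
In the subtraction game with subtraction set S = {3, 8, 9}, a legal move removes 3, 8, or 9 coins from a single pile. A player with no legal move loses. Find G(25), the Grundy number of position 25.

n :  0  1  2  3  4  5  6  7  8  9 10 11 12 13 14 15 16 17 18 19 20 21 22 23 24 25
G :  0  0  0  1  1  1  0  0  2  1  1  3  0  0  2  1  1  0  0  0  1  1  1  0  0  2

2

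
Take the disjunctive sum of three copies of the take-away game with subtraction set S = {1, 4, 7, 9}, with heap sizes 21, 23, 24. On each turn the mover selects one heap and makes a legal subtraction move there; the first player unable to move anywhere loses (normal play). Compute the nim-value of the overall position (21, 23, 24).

2

All heaps use S = {1, 4, 7, 9}:
n :  0  1  2  3  4  5  6  7  8  9 10 11 12 13 14 15 16 17 18 19 20 21 22 23 24
G :  0  1  0  1  2  0  1  2  0  1  0  1  2  0  1  2  0  1  0  1  2  0  1  2  0
Heap A: G(21) = 0.
Heap B: G(23) = 2.
Heap C: G(24) = 0.
Combined Grundy value = 0 ⊕ 2 ⊕ 0 = 2.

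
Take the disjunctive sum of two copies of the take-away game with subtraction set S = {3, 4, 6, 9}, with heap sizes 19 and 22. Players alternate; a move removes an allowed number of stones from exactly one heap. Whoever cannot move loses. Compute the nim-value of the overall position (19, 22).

All heaps use S = {3, 4, 6, 9}:
n :  0  1  2  3  4  5  6  7  8  9 10 11 12 13 14 15 16 17 18 19 20 21 22
G :  0  0  0  1  1  1  2  2  2  3  3  3  0  0  0  1  1  1  2  2  2  3  3
Heap A: G(19) = 2.
Heap B: G(22) = 3.
Combined Grundy value = 2 ⊕ 3 = 1.

1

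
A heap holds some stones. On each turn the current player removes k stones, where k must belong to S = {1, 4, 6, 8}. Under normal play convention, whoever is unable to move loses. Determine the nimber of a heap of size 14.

n :  0  1  2  3  4  5  6  7  8  9 10 11 12 13 14
G :  0  1  0  1  2  0  1  0  1  2  3  2  0  1  0

0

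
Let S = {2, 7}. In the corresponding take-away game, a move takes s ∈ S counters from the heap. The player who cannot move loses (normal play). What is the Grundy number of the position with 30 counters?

1

n :  0  1  2  3  4  5  6  7  8  9 10 11 12 13 14 15 16 17 18 19 20 21 22 23 24 25 26 27 28 29 30
G :  0  0  1  1  0  0  1  1  2  0  0  1  1  0  0  1  1  2  0  0  1  1  0  0  1  1  2  0  0  1  1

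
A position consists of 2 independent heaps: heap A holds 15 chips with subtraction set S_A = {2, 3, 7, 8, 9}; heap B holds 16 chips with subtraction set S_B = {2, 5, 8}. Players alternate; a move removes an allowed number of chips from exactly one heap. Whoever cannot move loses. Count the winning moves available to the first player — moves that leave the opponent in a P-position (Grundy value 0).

4

Heap A, S = {2, 3, 7, 8, 9}:
n :  0  1  2  3  4  5  6  7  8  9 10 11 12 13 14 15
G :  0  0  1  1  2  0  0  1  1  2  2  0  3  1  2  2
G_A(15) = 2.
Heap B, S = {2, 5, 8}:
G(0) = 0
G(1) = mex{} = 0
G(2) = mex{0} = 1
G(3) = mex{0} = 1
G(4) = mex{1} = 0
G(5) = mex{1,0} = 2
G(6) = mex{0,0} = 1
G(7) = mex{2,1} = 0
G(8) = mex{1,1,0} = 2
G(9) = mex{0,0,0} = 1
G(10) = mex{2,2,1} = 0
G(11) = mex{1,1,1} = 0
G(12) = mex{0,0,0} = 1
G(13) = mex{0,2,2} = 1
G(14) = mex{1,1,1} = 0
G(15) = mex{1,0,0} = 2
G(16) = mex{0,0,2} = 1
G_B(16) = 1.
Combined Grundy value = 2 ⊕ 1 = 3.
A winning move leaves total XOR = 0, i.e. changes one component's Grundy value g to g ⊕ X where X is the current total.
Heap A: need g' = 2⊕3 = 1. Options: 15−2→G=1, 15−3→G=3, 15−7→G=1, 15−8→G=1, 15−9→G=0. Hits: 3.
Heap B: need g' = 1⊕3 = 2. Options: 16−2→G=0, 16−5→G=0, 16−8→G=2. Hits: 1.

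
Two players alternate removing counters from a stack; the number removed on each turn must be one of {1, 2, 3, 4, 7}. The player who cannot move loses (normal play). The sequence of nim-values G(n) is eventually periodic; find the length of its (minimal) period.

n :  0  1  2  3  4  5  6  7  8  9 10 11 12 13 14
G :  0  1  2  3  4  0  1  2  3  4  0  1  2  3  4
G(n+5) = G(n) holds for n = 0,…,6 (a full window of length max(S) = 7), so the sequence is purely periodic with period 5.

5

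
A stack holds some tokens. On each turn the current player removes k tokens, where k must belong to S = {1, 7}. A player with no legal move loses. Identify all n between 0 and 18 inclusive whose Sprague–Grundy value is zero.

0, 2, 4, 6, 8, 10, 12, 14, 16, 18

n :  0  1  2  3  4  5  6  7  8  9 10 11 12 13 14 15 16 17 18
G :  0  1  0  1  0  1  0  1  0  1  0  1  0  1  0  1  0  1  0
P-positions are exactly the n with G(n) = 0.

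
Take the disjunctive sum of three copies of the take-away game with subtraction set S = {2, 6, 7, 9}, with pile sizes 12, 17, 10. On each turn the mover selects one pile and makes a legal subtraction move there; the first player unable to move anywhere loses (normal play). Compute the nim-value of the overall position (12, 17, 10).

All piles use S = {2, 6, 7, 9}:
n :  0  1  2  3  4  5  6  7  8  9 10 11 12 13 14 15 16 17
G :  0  0  1  1  0  0  1  1  2  2  3  3  2  2  3  0  0  1
Pile A: G(12) = 2.
Pile B: G(17) = 1.
Pile C: G(10) = 3.
Combined Grundy value = 2 ⊕ 1 ⊕ 3 = 0.

0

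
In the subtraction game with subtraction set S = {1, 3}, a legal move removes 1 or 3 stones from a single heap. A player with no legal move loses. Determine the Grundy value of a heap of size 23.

1

n :  0  1  2  3  4  5  6  7  8  9 10 11 12 13 14 15 16 17 18 19 20 21 22 23
G :  0  1  0  1  0  1  0  1  0  1  0  1  0  1  0  1  0  1  0  1  0  1  0  1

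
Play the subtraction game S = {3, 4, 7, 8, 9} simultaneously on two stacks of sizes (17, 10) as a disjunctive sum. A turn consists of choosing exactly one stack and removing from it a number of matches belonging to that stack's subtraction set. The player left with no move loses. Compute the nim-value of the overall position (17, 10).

All stacks use S = {3, 4, 7, 8, 9}:
G(0) = 0
G(1) = mex{} = 0
G(2) = mex{} = 0
G(3) = mex{0} = 1
G(4) = mex{0,0} = 1
G(5) = mex{0,0} = 1
G(6) = mex{1,0} = 2
G(7) = mex{1,1,0} = 2
G(8) = mex{1,1,0,0} = 2
G(9) = mex{2,1,0,0,0} = 3
G(10) = mex{2,2,1,0,0} = 3
G(11) = mex{2,2,1,1,0} = 3
G(12) = mex{3,2,1,1,1} = 0
G(13) = mex{3,3,2,1,1} = 0
G(14) = mex{3,3,2,2,1} = 0
G(15) = mex{0,3,2,2,2} = 1
G(16) = mex{0,0,3,2,2} = 1
G(17) = mex{0,0,3,3,2} = 1
Stack A: G(17) = 1.
Stack B: G(10) = 3.
Combined Grundy value = 1 ⊕ 3 = 2.

2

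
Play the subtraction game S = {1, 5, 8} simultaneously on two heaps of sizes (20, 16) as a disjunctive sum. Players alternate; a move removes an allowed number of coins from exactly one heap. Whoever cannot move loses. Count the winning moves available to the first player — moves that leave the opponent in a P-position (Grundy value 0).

0

All heaps use S = {1, 5, 8}:
n :  0  1  2  3  4  5  6  7  8  9 10 11 12 13 14 15 16 17 18 19 20
G :  0  1  0  1  0  1  0  1  2  3  2  3  2  0  1  0  1  0  1  0  1
Heap A: G(20) = 1.
Heap B: G(16) = 1.
Combined Grundy value = 1 ⊕ 1 = 0.
A winning move leaves total XOR = 0, i.e. changes one component's Grundy value g to g ⊕ X where X is the current total.
Heap A: target g' = 1⊕0 = 1, but every legal move changes the Grundy value (mex property), so 0 moves.
Heap B: target g' = 1⊕0 = 1, but every legal move changes the Grundy value (mex property), so 0 moves.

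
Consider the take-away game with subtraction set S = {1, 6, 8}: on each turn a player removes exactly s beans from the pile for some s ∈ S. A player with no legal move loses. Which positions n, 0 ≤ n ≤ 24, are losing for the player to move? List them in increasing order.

G(0) = 0
G(1) = mex{0} = 1
G(2) = mex{1} = 0
G(3) = mex{0} = 1
G(4) = mex{1} = 0
G(5) = mex{0} = 1
G(6) = mex{1,0} = 2
G(7) = mex{2,1} = 0
G(8) = mex{0,0,0} = 1
G(9) = mex{1,1,1} = 0
G(10) = mex{0,0,0} = 1
G(11) = mex{1,1,1} = 0
G(12) = mex{0,2,0} = 1
G(13) = mex{1,0,1} = 2
G(14) = mex{2,1,2} = 0
G(15) = mex{0,0,0} = 1
G(16) = mex{1,1,1} = 0
G(17) = mex{0,0,0} = 1
G(18) = mex{1,1,1} = 0
G(19) = mex{0,2,0} = 1
G(20) = mex{1,0,1} = 2
G(21) = mex{2,1,2} = 0
G(22) = mex{0,0,0} = 1
G(23) = mex{1,1,1} = 0
G(24) = mex{0,0,0} = 1
P-positions are exactly the n with G(n) = 0.

0, 2, 4, 7, 9, 11, 14, 16, 18, 21, 23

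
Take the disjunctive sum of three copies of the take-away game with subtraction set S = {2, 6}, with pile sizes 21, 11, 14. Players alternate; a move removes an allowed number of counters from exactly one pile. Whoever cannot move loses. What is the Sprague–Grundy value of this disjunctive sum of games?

All piles use S = {2, 6}:
G(0) = 0
G(1) = mex{} = 0
G(2) = mex{0} = 1
G(3) = mex{0} = 1
G(4) = mex{1} = 0
G(5) = mex{1} = 0
G(6) = mex{0,0} = 1
G(7) = mex{0,0} = 1
G(8) = mex{1,1} = 0
G(9) = mex{1,1} = 0
G(10) = mex{0,0} = 1
G(11) = mex{0,0} = 1
G(12) = mex{1,1} = 0
G(13) = mex{1,1} = 0
G(14) = mex{0,0} = 1
G(15) = mex{0,0} = 1
G(16) = mex{1,1} = 0
G(17) = mex{1,1} = 0
G(18) = mex{0,0} = 1
G(19) = mex{0,0} = 1
G(20) = mex{1,1} = 0
G(21) = mex{1,1} = 0
Pile A: G(21) = 0.
Pile B: G(11) = 1.
Pile C: G(14) = 1.
Combined Grundy value = 0 ⊕ 1 ⊕ 1 = 0.

0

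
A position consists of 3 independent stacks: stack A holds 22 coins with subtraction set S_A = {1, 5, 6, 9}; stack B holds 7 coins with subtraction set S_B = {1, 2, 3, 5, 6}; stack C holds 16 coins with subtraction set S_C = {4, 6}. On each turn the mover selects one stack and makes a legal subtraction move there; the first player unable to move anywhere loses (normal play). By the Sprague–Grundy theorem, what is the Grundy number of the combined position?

Stack A, S = {1, 5, 6, 9}:
G(0) = 0
G(1) = mex{0} = 1
G(2) = mex{1} = 0
G(3) = mex{0} = 1
G(4) = mex{1} = 0
G(5) = mex{0,0} = 1
G(6) = mex{1,1,0} = 2
G(7) = mex{2,0,1} = 3
G(8) = mex{3,1,0} = 2
G(9) = mex{2,0,1,0} = 3
G(10) = mex{3,1,0,1} = 2
G(11) = mex{2,2,1,0} = 3
G(12) = mex{3,3,2,1} = 0
G(13) = mex{0,2,3,0} = 1
G(14) = mex{1,3,2,1} = 0
G(15) = mex{0,2,3,2} = 1
G(16) = mex{1,3,2,3} = 0
G(17) = mex{0,0,3,2} = 1
G(18) = mex{1,1,0,3} = 2
G(19) = mex{2,0,1,2} = 3
G(20) = mex{3,1,0,3} = 2
G(21) = mex{2,0,1,0} = 3
G(22) = mex{3,1,0,1} = 2
G_A(22) = 2.
Stack B, S = {1, 2, 3, 5, 6}:
n : 0 1 2 3 4 5 6 7
G : 0 1 2 3 0 1 2 3
G_B(7) = 3.
Stack C, S = {4, 6}:
n :  0  1  2  3  4  5  6  7  8  9 10 11 12 13 14 15 16
G :  0  0  0  0  1  1  1  1  2  2  0  0  0  0  1  1  1
G_C(16) = 1.
Combined Grundy value = 2 ⊕ 3 ⊕ 1 = 0.

0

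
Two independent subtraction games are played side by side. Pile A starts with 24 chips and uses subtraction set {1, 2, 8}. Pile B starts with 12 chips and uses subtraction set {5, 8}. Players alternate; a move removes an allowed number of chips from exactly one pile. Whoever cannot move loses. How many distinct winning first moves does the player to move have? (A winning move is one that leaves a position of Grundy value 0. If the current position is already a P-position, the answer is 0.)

2

Pile A, S = {1, 2, 8}:
n :  0  1  2  3  4  5  6  7  8  9 10 11 12 13 14 15 16 17 18 19 20 21 22 23 24
G :  0  1  2  0  1  2  0  1  2  0  1  2  0  1  2  0  1  2  0  1  2  0  1  2  0
G_A(24) = 0.
Pile B, S = {5, 8}:
G(0) = 0
G(1) = mex{} = 0
G(2) = mex{} = 0
G(3) = mex{} = 0
G(4) = mex{} = 0
G(5) = mex{0} = 1
G(6) = mex{0} = 1
G(7) = mex{0} = 1
G(8) = mex{0,0} = 1
G(9) = mex{0,0} = 1
G(10) = mex{1,0} = 2
G(11) = mex{1,0} = 2
G(12) = mex{1,0} = 2
G_B(12) = 2.
Combined Grundy value = 0 ⊕ 2 = 2.
A winning move leaves total XOR = 0, i.e. changes one component's Grundy value g to g ⊕ X where X is the current total.
Pile A: need g' = 0⊕2 = 2. Options: 24−1→G=2, 24−2→G=1, 24−8→G=1. Hits: 1.
Pile B: need g' = 2⊕2 = 0. Options: 12−5→G=1, 12−8→G=0. Hits: 1.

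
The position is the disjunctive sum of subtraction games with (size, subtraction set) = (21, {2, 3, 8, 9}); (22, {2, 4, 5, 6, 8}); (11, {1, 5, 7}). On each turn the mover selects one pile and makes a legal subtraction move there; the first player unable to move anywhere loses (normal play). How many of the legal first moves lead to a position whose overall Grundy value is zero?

3

Pile A, S = {2, 3, 8, 9}:
G(0) = 0
G(1) = mex{} = 0
G(2) = mex{0} = 1
G(3) = mex{0,0} = 1
G(4) = mex{1,0} = 2
G(5) = mex{1,1} = 0
G(6) = mex{2,1} = 0
G(7) = mex{0,2} = 1
G(8) = mex{0,0,0} = 1
G(9) = mex{1,0,0,0} = 2
G(10) = mex{1,1,1,0} = 2
G(11) = mex{2,1,1,1} = 0
G(12) = mex{2,2,2,1} = 0
G(13) = mex{0,2,0,2} = 1
G(14) = mex{0,0,0,0} = 1
G(15) = mex{1,0,1,0} = 2
G(16) = mex{1,1,1,1} = 0
G(17) = mex{2,1,2,1} = 0
G(18) = mex{0,2,2,2} = 1
G(19) = mex{0,0,0,2} = 1
G(20) = mex{1,0,0,0} = 2
G(21) = mex{1,1,1,0} = 2
G_A(21) = 2.
Pile B, S = {2, 4, 5, 6, 8}:
n :  0  1  2  3  4  5  6  7  8  9 10 11 12 13 14 15 16 17 18 19 20 21 22
G :  0  0  1  1  2  2  3  3  4  4  0  0  1  1  2  2  3  3  4  4  0  0  1
G_B(22) = 1.
Pile C, S = {1, 5, 7}:
G(0) = 0
G(1) = mex{0} = 1
G(2) = mex{1} = 0
G(3) = mex{0} = 1
G(4) = mex{1} = 0
G(5) = mex{0,0} = 1
G(6) = mex{1,1} = 0
G(7) = mex{0,0,0} = 1
G(8) = mex{1,1,1} = 0
G(9) = mex{0,0,0} = 1
G(10) = mex{1,1,1} = 0
G(11) = mex{0,0,0} = 1
G_C(11) = 1.
Combined Grundy value = 2 ⊕ 1 ⊕ 1 = 2.
A winning move leaves total XOR = 0, i.e. changes one component's Grundy value g to g ⊕ X where X is the current total.
Pile A: need g' = 2⊕2 = 0. Options: 21−2→G=1, 21−3→G=1, 21−8→G=1, 21−9→G=0. Hits: 1.
Pile B: need g' = 1⊕2 = 3. Options: 22−2→G=0, 22−4→G=4, 22−5→G=3, 22−6→G=3, 22−8→G=2. Hits: 2.
Pile C: need g' = 1⊕2 = 3. Options: 11−1→G=0, 11−5→G=0, 11−7→G=0. Hits: 0.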